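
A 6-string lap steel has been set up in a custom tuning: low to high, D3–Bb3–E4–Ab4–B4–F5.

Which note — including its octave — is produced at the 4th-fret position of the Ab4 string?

Each fret is one semitone, so Ab4 + 4 = C5.

C5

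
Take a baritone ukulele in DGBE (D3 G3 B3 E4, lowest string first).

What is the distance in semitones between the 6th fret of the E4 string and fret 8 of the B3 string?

3 semitones

E4 at fret 6 → A♯4 (MIDI 70); B3 at fret 8 → G4 (MIDI 67).
70 − 67 = 3, so the two pitches are 3 semitones apart, with A♯4 the higher.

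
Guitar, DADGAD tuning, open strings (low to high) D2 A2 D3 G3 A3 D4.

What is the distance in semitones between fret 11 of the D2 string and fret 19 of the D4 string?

32 semitones

D2 at fret 11 → C#3 (MIDI 49); D4 at fret 19 → A5 (MIDI 81).
49 − 81 = -32, so the two pitches are 32 semitones apart, with A5 the higher.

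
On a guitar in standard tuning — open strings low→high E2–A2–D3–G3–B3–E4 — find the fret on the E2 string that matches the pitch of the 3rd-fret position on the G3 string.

18

Fret 3 on G3 is MIDI 55 + 3 = 58 (A♯3). On the E2 string (open MIDI 40), that pitch is 58 − 40 = fret 18.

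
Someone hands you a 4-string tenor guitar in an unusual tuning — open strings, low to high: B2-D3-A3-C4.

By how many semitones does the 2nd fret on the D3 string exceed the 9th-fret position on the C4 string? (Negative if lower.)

-17 semitones

D3 at fret 2 → E3 (MIDI 52); C4 at fret 9 → A4 (MIDI 69).
52 − 69 = -17, so the two pitches are 17 semitones apart.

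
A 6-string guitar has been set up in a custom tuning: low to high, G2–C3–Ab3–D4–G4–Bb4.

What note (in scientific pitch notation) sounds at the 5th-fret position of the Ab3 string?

Db4

Each fret is one semitone, so Ab3 + 5 = Db4.
(Equivalently spelled C#4.)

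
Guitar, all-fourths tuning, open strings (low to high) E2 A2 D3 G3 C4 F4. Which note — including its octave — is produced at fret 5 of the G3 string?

C4

The open G3 string plus 5 semitones: G–G#–A–A#–B–C.
The walk passes from B into C once, so the octave number goes from 3 to 4.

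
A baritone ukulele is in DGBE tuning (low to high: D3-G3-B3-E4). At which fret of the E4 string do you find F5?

13

F5 is 13 semitones above the open E4 (E–F–F#–G–…–D#–E–F), so it sits at fret 13.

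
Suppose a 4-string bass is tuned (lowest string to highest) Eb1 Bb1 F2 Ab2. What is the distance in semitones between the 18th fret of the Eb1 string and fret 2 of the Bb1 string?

9 semitones

Eb1 at fret 18 → A2 (MIDI 45); Bb1 at fret 2 → C2 (MIDI 36).
45 − 36 = 9, so the two pitches are 9 semitones apart, with A2 the higher.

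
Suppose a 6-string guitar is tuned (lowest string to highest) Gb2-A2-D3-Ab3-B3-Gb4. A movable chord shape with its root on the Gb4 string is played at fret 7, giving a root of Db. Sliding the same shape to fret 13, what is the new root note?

G

Moving from fret 7 to fret 13 shifts the root by 6 semitones.
Db up 6 semitones is G.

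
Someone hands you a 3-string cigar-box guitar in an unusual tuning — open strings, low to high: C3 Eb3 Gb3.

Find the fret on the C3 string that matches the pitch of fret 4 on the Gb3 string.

10

Fret 4 on Gb3 is MIDI 54 + 4 = 58 (Bb3). On the C3 string (open MIDI 48), that pitch is 58 − 48 = fret 10.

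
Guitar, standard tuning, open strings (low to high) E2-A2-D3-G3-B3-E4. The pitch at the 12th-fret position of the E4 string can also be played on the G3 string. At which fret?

Fret 12 on E4 is MIDI 64 + 12 = 76 (E5). On the G3 string (open MIDI 55), that pitch is 76 − 55 = fret 21.

21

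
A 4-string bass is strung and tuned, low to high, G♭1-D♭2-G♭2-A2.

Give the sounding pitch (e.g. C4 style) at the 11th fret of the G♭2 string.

Each fret is one semitone, so G♭2 + 11 = F3.

F3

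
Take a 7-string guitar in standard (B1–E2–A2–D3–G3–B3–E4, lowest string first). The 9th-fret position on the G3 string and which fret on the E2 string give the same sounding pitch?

Fret 9 on G3 is MIDI 55 + 9 = 64 (E4). On the E2 string (open MIDI 40), that pitch is 64 − 40 = fret 24.

24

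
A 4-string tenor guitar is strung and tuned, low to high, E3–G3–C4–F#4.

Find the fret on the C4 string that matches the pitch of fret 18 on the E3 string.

E3 at fret 18 is E3 + 18 semitones = A#4.
The open C4 string is 8 semitones above the open E3, so the same pitch on the C4 string lies at fret 18 − 8 = 10.

10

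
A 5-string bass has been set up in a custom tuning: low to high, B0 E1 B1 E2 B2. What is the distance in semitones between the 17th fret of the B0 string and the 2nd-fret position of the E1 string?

10 semitones

B0 at fret 17 → E2 (MIDI 40); E1 at fret 2 → Gb1 (MIDI 30).
40 − 30 = 10, so the two pitches are 10 semitones apart, with E2 the higher.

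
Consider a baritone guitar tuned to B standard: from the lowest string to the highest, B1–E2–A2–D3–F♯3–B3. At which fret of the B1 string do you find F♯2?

F♯2 is 7 semitones above the open B1 (B–C–C#–D–D#–E–F–F#), so it sits at fret 7.

7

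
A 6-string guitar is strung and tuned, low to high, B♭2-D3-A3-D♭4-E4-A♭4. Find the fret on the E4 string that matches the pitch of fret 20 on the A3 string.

13

A3 at fret 20 is A3 + 20 semitones = F5.
The open E4 string is 7 semitones above the open A3, so the same pitch on the E4 string lies at fret 20 − 7 = 13.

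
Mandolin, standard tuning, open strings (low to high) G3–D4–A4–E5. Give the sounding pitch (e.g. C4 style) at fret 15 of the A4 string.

C6

The open A4 string plus 15 semitones: A–A#–B–C–…–A#–B–C.
The walk passes from B into C 2 times, so the octave number goes from 4 to 6.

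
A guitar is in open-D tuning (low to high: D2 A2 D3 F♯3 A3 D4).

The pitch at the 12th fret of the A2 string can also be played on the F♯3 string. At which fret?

A2 at fret 12 is A2 + 12 semitones = A3.
The open F♯3 string is 9 semitones above the open A2, so the same pitch on the F♯3 string lies at fret 12 − 9 = 3.

3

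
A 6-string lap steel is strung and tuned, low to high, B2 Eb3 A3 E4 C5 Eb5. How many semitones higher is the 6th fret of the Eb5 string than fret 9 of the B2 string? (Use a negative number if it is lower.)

Eb5 at fret 6 → A5 (MIDI 81); B2 at fret 9 → Ab3 (MIDI 56).
81 − 56 = 25, so the two pitches are 25 semitones apart.

25 semitones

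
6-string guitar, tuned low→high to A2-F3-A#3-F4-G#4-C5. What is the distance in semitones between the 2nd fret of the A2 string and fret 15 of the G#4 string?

36 semitones

A2 at fret 2 → B2 (MIDI 47); G#4 at fret 15 → B5 (MIDI 83).
47 − 83 = -36, so the two pitches are 36 semitones apart, with B5 the higher.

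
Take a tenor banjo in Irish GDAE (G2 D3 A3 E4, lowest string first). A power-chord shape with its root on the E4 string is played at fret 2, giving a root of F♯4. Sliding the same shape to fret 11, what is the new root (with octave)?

D♯5

Moving from fret 2 to fret 11 shifts the root by 9 semitones.
F♯4 up 9 semitones is D♯5.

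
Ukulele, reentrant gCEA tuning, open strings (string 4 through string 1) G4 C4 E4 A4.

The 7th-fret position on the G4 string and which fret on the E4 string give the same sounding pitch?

10

G4 at fret 7 is G4 + 7 semitones = D5.
The open E4 string is 3 semitones below the open G4, so the same pitch on the E4 string lies at fret 7 + 3 = 10.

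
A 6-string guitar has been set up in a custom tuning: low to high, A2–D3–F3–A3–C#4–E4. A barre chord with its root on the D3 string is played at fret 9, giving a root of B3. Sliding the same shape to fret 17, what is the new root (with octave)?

Moving from fret 9 to fret 17 shifts the root by 8 semitones.
B3 up 8 semitones is G4.

G4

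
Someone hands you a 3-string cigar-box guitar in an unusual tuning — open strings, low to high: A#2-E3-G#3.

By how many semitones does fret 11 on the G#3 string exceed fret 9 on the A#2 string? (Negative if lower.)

G#3 at fret 11 → G4 (MIDI 67); A#2 at fret 9 → G3 (MIDI 55).
67 − 55 = 12, so the two pitches are 12 semitones apart.

12 semitones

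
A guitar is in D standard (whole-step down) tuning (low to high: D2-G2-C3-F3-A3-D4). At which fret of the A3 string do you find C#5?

C#5 is 16 semitones above the open A3 (A–A#–B–C–…–B–C–C#), so it sits at fret 16.

16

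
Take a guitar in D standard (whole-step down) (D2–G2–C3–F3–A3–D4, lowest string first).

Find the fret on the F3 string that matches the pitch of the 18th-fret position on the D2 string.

3

D2 at fret 18 is D2 + 18 semitones = G#3.
The open F3 string is 15 semitones above the open D2, so the same pitch on the F3 string lies at fret 18 − 15 = 3.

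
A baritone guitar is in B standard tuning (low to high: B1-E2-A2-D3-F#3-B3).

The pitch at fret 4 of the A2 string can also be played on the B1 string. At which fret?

A2 at fret 4 is A2 + 4 semitones = C#3.
The open B1 string is 10 semitones below the open A2, so the same pitch on the B1 string lies at fret 4 + 10 = 14.

14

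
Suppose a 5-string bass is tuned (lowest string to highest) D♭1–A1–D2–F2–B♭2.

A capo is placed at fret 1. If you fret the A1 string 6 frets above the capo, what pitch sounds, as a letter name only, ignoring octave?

E

The capo raises the open A1 by 1 semitone to B♭1; fretting 6 more gives A1 + 1 + 6 = A1 + 7 semitones, landing on E.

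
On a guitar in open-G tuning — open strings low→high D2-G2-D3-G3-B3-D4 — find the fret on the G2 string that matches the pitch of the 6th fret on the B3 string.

B3 at fret 6 is B3 + 6 semitones = F4.
The open G2 string is 16 semitones below the open B3, so the same pitch on the G2 string lies at fret 6 + 16 = 22.

22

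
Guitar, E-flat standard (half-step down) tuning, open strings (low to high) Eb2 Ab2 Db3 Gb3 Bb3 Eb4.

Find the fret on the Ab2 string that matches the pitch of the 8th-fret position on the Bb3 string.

Bb3 at fret 8 is Bb3 + 8 semitones = Gb4.
The open Ab2 string is 14 semitones below the open Bb3, so the same pitch on the Ab2 string lies at fret 8 + 14 = 22.

22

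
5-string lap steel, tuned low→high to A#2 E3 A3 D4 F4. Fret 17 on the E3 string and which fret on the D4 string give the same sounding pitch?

7

Fret 17 on E3 is MIDI 52 + 17 = 69 (A4). On the D4 string (open MIDI 62), that pitch is 69 − 62 = fret 7.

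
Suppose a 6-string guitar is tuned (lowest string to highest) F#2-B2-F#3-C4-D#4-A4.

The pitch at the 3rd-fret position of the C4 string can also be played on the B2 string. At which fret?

C4 at fret 3 is C4 + 3 semitones = D#4.
The open B2 string is 13 semitones below the open C4, so the same pitch on the B2 string lies at fret 3 + 13 = 16.

16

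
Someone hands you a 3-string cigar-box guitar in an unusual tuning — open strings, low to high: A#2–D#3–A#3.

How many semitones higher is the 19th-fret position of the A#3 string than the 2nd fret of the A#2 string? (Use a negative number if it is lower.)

A#3 at fret 19 → F5 (MIDI 77); A#2 at fret 2 → C3 (MIDI 48).
77 − 48 = 29, so the two pitches are 29 semitones apart.

29 semitones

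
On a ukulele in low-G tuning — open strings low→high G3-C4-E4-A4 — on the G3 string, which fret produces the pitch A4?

14

A4 is 14 semitones above the open G3 (G–G#–A–A#–…–G–G#–A), so it sits at fret 14.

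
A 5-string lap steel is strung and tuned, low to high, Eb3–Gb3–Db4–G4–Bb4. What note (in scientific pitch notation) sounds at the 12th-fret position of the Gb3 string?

Each fret is one semitone, so Gb3 + 12 = Gb4.

Gb4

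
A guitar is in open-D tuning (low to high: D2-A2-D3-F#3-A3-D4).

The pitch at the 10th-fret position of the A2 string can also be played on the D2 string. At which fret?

Fret 10 on A2 is MIDI 45 + 10 = 55 (G3). On the D2 string (open MIDI 38), that pitch is 55 − 38 = fret 17.

17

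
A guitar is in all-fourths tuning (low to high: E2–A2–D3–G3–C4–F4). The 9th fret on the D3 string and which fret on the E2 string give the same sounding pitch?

19

D3 at fret 9 is D3 + 9 semitones = B3.
The open E2 string is 10 semitones below the open D3, so the same pitch on the E2 string lies at fret 9 + 10 = 19.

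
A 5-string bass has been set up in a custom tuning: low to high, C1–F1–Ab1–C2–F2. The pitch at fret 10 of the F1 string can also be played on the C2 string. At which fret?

F1 at fret 10 is F1 + 10 semitones = Eb2.
The open C2 string is 7 semitones above the open F1, so the same pitch on the C2 string lies at fret 10 − 7 = 3.

3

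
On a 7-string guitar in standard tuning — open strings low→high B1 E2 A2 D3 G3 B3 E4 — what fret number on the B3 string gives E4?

5

E4 is 5 semitones above the open B3 (B–C–C#–D–D#–E), so it sits at fret 5.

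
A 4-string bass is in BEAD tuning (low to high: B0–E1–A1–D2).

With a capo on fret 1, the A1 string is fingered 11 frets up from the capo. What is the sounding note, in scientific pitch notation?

The capo raises the open A1 by 1 semitone to A#1; fretting 11 more gives A1 + 1 + 11 = A1 + 12 semitones = A2.

A2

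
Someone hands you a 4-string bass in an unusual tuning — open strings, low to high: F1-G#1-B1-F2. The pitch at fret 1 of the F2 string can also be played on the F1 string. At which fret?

13

F2 at fret 1 is F2 + 1 semitone = F#2.
The open F1 string is 12 semitones below the open F2, so the same pitch on the F1 string lies at fret 1 + 12 = 13.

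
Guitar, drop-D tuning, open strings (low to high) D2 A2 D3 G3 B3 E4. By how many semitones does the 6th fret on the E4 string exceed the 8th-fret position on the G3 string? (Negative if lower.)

7 semitones

E4 at fret 6 → A#4 (MIDI 70); G3 at fret 8 → D#4 (MIDI 63).
70 − 63 = 7, so the two pitches are 7 semitones apart.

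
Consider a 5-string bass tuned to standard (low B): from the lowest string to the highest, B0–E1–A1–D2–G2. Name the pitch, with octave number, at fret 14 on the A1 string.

B2

Each fret is one semitone, so A1 + 14 = B2.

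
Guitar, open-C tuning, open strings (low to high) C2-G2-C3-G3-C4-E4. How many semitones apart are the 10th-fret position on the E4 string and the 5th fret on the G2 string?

26 semitones

E4 at fret 10 → D5 (MIDI 74); G2 at fret 5 → C3 (MIDI 48).
74 − 48 = 26, so the two pitches are 26 semitones apart, with D5 the higher.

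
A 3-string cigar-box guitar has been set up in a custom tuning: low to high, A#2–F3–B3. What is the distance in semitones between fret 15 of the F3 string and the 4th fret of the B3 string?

5 semitones

F3 at fret 15 → G#4 (MIDI 68); B3 at fret 4 → D#4 (MIDI 63).
68 − 63 = 5, so the two pitches are 5 semitones apart, with G#4 the higher.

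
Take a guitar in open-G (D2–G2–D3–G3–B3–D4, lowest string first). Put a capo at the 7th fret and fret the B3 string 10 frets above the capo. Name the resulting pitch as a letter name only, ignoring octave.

E

The capo raises the open B3 by 7 semitones to F♯4; fretting 10 more gives B3 + 7 + 10 = B3 + 17 semitones, landing on E.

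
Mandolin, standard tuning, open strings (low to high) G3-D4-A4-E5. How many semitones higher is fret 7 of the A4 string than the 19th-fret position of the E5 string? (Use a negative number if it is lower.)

-19 semitones

A4 at fret 7 → E5 (MIDI 76); E5 at fret 19 → B6 (MIDI 95).
76 − 95 = -19, so the two pitches are 19 semitones apart.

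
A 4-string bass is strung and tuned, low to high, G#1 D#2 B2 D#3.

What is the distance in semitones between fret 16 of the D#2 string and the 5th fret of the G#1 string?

D#2 at fret 16 → G3 (MIDI 55); G#1 at fret 5 → C#2 (MIDI 37).
55 − 37 = 18, so the two pitches are 18 semitones apart, with G3 the higher.

18 semitones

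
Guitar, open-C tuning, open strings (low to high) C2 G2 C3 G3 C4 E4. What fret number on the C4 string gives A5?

21

A5 is 21 semitones above the open C4 (C–C#–D–D#–…–G–G#–A), so it sits at fret 21.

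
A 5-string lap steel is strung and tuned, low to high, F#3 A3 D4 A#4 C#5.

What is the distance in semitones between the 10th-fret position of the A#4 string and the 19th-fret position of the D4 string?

1 semitone

A#4 at fret 10 → G#5 (MIDI 80); D4 at fret 19 → A5 (MIDI 81).
80 − 81 = -1, so the two pitches are 1 semitone apart, with A5 the higher.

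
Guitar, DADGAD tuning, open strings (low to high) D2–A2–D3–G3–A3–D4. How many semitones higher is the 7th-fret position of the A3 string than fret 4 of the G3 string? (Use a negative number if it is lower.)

A3 at fret 7 → E4 (MIDI 64); G3 at fret 4 → B3 (MIDI 59).
64 − 59 = 5, so the two pitches are 5 semitones apart.

5 semitones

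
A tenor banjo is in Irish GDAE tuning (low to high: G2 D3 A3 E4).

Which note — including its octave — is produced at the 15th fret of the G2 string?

The open G2 string plus 15 semitones: G–G#–A–A#–…–G#–A–A#.
The walk passes from B into C once, so the octave number goes from 2 to 3.
(Equivalently spelled Bb3.)

A#3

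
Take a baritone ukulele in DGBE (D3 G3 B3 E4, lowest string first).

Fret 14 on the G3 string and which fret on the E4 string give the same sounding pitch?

5

G3 at fret 14 is G3 + 14 semitones = A4.
The open E4 string is 9 semitones above the open G3, so the same pitch on the E4 string lies at fret 14 − 9 = 5.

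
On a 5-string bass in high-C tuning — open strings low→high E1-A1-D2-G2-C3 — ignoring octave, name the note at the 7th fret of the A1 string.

E

The open A1 string plus 7 semitones: A–A#–B–C–C#–D–D#–E.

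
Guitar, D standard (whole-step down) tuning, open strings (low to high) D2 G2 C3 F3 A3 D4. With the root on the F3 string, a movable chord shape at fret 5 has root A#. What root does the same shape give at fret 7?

Moving from fret 5 to fret 7 shifts the root by 2 semitones.
A# up 2 semitones is C.

C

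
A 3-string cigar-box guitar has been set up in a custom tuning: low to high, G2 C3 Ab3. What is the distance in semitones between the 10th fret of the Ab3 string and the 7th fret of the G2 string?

Ab3 at fret 10 → Gb4 (MIDI 66); G2 at fret 7 → D3 (MIDI 50).
66 − 50 = 16, so the two pitches are 16 semitones apart, with Gb4 the higher.

16 semitones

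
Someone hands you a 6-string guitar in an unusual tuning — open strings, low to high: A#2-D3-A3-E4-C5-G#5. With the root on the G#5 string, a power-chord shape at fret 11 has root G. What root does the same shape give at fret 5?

Moving from fret 11 to fret 5 shifts the root by -6 semitones.
G down 6 semitones is C#.

C#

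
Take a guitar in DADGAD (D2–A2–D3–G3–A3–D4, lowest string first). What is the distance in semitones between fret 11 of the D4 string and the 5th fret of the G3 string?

13 semitones

D4 at fret 11 → C#5 (MIDI 73); G3 at fret 5 → C4 (MIDI 60).
73 − 60 = 13, so the two pitches are 13 semitones apart, with C#5 the higher.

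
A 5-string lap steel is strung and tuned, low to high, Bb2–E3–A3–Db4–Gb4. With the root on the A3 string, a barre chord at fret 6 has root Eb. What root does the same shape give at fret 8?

F

Moving from fret 6 to fret 8 shifts the root by 2 semitones.
Eb up 2 semitones is F.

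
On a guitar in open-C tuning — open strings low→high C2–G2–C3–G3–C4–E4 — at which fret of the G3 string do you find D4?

7

D4 is 7 semitones above the open G3 (G–G#–A–A#–B–C–C#–D), so it sits at fret 7.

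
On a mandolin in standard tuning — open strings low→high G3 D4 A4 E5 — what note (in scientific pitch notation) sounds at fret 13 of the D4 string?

D4 is MIDI 62. Adding 13 gives 75, which is D#5.
(Equivalently spelled Eb5.)

D#5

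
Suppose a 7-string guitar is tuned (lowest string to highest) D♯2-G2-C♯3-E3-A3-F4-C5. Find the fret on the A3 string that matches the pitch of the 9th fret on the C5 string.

24

Fret 9 on C5 is MIDI 72 + 9 = 81 (A5). On the A3 string (open MIDI 57), that pitch is 81 − 57 = fret 24.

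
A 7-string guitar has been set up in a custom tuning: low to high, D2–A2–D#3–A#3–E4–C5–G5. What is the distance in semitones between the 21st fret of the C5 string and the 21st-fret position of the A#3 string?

C5 at fret 21 → A6 (MIDI 93); A#3 at fret 21 → G5 (MIDI 79).
93 − 79 = 14, so the two pitches are 14 semitones apart, with A6 the higher.

14 semitones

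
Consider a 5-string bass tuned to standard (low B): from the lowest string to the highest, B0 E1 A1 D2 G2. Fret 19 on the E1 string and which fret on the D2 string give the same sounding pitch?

9

Fret 19 on E1 is MIDI 28 + 19 = 47 (B2). On the D2 string (open MIDI 38), that pitch is 47 − 38 = fret 9.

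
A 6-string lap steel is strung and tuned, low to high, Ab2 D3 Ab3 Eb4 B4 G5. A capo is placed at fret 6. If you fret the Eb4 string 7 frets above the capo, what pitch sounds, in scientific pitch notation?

The capo raises the open Eb4 by 6 semitones to A4; fretting 7 more gives Eb4 + 6 + 7 = Eb4 + 13 semitones = E5.

E5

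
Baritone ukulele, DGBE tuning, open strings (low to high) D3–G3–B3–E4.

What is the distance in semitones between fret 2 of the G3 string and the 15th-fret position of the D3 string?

G3 at fret 2 → A3 (MIDI 57); D3 at fret 15 → F4 (MIDI 65).
57 − 65 = -8, so the two pitches are 8 semitones apart, with F4 the higher.

8 semitones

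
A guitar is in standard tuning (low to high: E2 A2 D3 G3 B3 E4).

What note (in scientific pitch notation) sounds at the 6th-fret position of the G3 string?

C♯4

G3 is MIDI 55. Adding 6 gives 61, which is C♯4.
(Equivalently spelled D♭4.)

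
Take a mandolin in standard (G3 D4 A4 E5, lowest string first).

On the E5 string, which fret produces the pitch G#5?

G#5 is 4 semitones above the open E5 (E–F–F#–G–G#), so it sits at fret 4.

4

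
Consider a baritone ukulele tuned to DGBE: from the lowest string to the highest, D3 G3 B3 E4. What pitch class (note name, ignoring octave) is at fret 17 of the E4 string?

A

Each fret is one semitone, so E4 + 17 = A.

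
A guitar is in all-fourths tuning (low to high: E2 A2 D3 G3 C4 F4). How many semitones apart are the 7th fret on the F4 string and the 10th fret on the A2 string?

17 semitones

F4 at fret 7 → C5 (MIDI 72); A2 at fret 10 → G3 (MIDI 55).
72 − 55 = 17, so the two pitches are 17 semitones apart, with C5 the higher.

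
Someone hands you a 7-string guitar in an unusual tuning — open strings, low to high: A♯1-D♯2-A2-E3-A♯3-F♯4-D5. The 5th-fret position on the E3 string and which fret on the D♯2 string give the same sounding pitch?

18

Fret 5 on E3 is MIDI 52 + 5 = 57 (A3). On the D♯2 string (open MIDI 39), that pitch is 57 − 39 = fret 18.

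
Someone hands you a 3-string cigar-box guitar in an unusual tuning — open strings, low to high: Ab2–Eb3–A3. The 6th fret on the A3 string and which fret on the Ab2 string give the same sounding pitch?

Fret 6 on A3 is MIDI 57 + 6 = 63 (Eb4). On the Ab2 string (open MIDI 44), that pitch is 63 − 44 = fret 19.

19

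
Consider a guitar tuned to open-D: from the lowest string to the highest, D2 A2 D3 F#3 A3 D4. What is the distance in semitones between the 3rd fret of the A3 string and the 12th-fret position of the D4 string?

A3 at fret 3 → C4 (MIDI 60); D4 at fret 12 → D5 (MIDI 74).
60 − 74 = -14, so the two pitches are 14 semitones apart, with D5 the higher.

14 semitones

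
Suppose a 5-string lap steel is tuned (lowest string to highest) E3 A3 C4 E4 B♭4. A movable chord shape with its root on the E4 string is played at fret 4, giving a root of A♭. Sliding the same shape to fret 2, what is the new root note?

G♭

Moving from fret 4 to fret 2 shifts the root by -2 semitones.
A♭ down 2 semitones is G♭.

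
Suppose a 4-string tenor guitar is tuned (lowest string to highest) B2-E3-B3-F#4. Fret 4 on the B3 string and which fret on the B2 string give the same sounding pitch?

Fret 4 on B3 is MIDI 59 + 4 = 63 (D#4). On the B2 string (open MIDI 47), that pitch is 63 − 47 = fret 16.

16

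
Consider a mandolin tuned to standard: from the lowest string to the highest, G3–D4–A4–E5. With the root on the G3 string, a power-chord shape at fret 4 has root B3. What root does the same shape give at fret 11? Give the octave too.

Moving from fret 4 to fret 11 shifts the root by 7 semitones.
B3 up 7 semitones is F#4.

F#4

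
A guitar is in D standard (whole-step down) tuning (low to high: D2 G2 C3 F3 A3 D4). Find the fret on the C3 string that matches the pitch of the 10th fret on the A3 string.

A3 at fret 10 is A3 + 10 semitones = G4.
The open C3 string is 9 semitones below the open A3, so the same pitch on the C3 string lies at fret 10 + 9 = 19.

19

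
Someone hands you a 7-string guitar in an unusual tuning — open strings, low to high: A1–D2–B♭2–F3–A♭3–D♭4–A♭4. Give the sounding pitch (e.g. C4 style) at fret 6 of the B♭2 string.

E3

The open B♭2 string plus 6 semitones: Bb–B–C–Db–D–Eb–E.
The walk passes from B into C once, so the octave number goes from 2 to 3.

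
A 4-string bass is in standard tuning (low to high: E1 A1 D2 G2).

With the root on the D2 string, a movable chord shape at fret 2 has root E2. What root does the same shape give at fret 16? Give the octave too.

F#3

Moving from fret 2 to fret 16 shifts the root by 14 semitones.
E2 up 14 semitones is F#3.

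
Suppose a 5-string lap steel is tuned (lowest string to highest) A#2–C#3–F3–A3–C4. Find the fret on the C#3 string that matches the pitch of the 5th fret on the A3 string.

13

A3 at fret 5 is A3 + 5 semitones = D4.
The open C#3 string is 8 semitones below the open A3, so the same pitch on the C#3 string lies at fret 5 + 8 = 13.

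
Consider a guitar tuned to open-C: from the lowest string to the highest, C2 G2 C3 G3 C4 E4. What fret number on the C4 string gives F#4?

6

F#4 is 6 semitones above the open C4 (C–C#–D–D#–E–F–F#), so it sits at fret 6.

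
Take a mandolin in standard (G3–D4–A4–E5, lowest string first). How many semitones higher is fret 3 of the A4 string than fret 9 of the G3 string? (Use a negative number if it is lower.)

8 semitones

A4 at fret 3 → C5 (MIDI 72); G3 at fret 9 → E4 (MIDI 64).
72 − 64 = 8, so the two pitches are 8 semitones apart.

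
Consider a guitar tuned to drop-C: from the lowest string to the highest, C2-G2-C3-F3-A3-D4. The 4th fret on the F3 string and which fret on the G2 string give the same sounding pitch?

14

F3 at fret 4 is F3 + 4 semitones = A3.
The open G2 string is 10 semitones below the open F3, so the same pitch on the G2 string lies at fret 4 + 10 = 14.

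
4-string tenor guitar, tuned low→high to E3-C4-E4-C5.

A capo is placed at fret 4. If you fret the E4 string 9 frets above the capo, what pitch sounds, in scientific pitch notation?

F5

The capo raises the open E4 by 4 semitones to Ab4; fretting 9 more gives E4 + 4 + 9 = E4 + 13 semitones = F5.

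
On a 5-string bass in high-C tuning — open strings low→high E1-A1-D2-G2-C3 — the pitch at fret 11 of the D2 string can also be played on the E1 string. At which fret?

D2 at fret 11 is D2 + 11 semitones = C♯3.
The open E1 string is 10 semitones below the open D2, so the same pitch on the E1 string lies at fret 11 + 10 = 21.

21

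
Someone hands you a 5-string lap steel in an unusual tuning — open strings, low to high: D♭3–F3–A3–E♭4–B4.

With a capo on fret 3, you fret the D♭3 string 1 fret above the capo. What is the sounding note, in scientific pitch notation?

The capo raises the open D♭3 by 3 semitones to E3; fretting 1 more gives D♭3 + 3 + 1 = D♭3 + 4 semitones = F3.

F3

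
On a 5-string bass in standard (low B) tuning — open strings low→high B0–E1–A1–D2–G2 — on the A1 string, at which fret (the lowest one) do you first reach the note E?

From A1, count semitones up the chromatic scale until reaching E: A–A#–B–C–C#–D–D#–E — 7 steps.

7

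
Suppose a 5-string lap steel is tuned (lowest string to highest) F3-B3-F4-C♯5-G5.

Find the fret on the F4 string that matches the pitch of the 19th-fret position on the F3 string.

7

F3 at fret 19 is F3 + 19 semitones = C5.
The open F4 string is 12 semitones above the open F3, so the same pitch on the F4 string lies at fret 19 − 12 = 7.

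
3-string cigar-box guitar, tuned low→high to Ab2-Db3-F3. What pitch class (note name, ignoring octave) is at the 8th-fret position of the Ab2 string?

E

The open Ab2 string plus 8 semitones: Ab–A–Bb–B–C–Db–D–Eb–E.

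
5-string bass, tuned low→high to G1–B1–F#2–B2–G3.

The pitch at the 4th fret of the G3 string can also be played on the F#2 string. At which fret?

G3 at fret 4 is G3 + 4 semitones = B3.
The open F#2 string is 13 semitones below the open G3, so the same pitch on the F#2 string lies at fret 4 + 13 = 17.

17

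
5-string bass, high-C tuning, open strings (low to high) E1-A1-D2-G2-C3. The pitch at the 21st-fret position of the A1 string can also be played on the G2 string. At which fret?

11

Fret 21 on A1 is MIDI 33 + 21 = 54 (F#3). On the G2 string (open MIDI 43), that pitch is 54 − 43 = fret 11.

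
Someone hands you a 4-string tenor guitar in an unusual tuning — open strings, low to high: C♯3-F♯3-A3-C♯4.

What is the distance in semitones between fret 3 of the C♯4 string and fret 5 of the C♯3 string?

10 semitones

C♯4 at fret 3 → E4 (MIDI 64); C♯3 at fret 5 → F♯3 (MIDI 54).
64 − 54 = 10, so the two pitches are 10 semitones apart, with E4 the higher.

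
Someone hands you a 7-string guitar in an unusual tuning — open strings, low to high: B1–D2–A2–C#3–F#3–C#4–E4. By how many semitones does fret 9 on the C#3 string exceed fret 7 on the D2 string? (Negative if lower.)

C#3 at fret 9 → A#3 (MIDI 58); D2 at fret 7 → A2 (MIDI 45).
58 − 45 = 13, so the two pitches are 13 semitones apart.

13 semitones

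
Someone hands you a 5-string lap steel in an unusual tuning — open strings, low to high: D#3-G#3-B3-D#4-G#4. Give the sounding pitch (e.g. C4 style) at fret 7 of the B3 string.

Each fret is one semitone, so B3 + 7 = F#4.

F#4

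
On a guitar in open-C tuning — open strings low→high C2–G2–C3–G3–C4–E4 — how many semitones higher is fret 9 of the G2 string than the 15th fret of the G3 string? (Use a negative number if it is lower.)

G2 at fret 9 → E3 (MIDI 52); G3 at fret 15 → A♯4 (MIDI 70).
52 − 70 = -18, so the two pitches are 18 semitones apart.

-18 semitones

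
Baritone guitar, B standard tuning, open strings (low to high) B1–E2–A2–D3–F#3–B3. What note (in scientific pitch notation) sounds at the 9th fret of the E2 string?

E2 is MIDI 40. Adding 9 gives 49, which is C#3.

C#3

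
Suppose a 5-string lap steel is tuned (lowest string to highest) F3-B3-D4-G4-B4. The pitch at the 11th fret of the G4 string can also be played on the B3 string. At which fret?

19

G4 at fret 11 is G4 + 11 semitones = Gb5.
The open B3 string is 8 semitones below the open G4, so the same pitch on the B3 string lies at fret 11 + 8 = 19.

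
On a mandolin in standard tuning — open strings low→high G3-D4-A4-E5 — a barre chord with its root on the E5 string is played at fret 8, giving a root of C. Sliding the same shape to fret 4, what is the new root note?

Moving from fret 8 to fret 4 shifts the root by -4 semitones.
C down 4 semitones is G♯.

G♯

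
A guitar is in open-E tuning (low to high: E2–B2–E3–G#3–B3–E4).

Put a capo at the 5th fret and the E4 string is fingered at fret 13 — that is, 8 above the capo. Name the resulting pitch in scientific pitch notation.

The capo raises the open E4 by 5 semitones to A4; fretting 8 more gives E4 + 5 + 8 = E4 + 13 semitones = F5.

F5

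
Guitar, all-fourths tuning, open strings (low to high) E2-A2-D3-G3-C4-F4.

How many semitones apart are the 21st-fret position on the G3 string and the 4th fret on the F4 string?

G3 at fret 21 → E5 (MIDI 76); F4 at fret 4 → A4 (MIDI 69).
76 − 69 = 7, so the two pitches are 7 semitones apart, with E5 the higher.

7 semitones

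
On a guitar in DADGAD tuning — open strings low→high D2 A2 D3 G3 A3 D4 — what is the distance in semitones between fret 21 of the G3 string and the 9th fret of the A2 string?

22 semitones

G3 at fret 21 → E5 (MIDI 76); A2 at fret 9 → F#3 (MIDI 54).
76 − 54 = 22, so the two pitches are 22 semitones apart, with E5 the higher.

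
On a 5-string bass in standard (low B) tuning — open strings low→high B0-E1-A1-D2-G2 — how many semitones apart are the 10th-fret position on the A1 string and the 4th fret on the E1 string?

A1 at fret 10 → G2 (MIDI 43); E1 at fret 4 → G♯1 (MIDI 32).
43 − 32 = 11, so the two pitches are 11 semitones apart, with G2 the higher.

11 semitones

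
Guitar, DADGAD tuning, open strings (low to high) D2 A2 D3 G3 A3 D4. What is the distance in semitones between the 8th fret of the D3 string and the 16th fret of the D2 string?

D3 at fret 8 → A#3 (MIDI 58); D2 at fret 16 → F#3 (MIDI 54).
58 − 54 = 4, so the two pitches are 4 semitones apart, with A#3 the higher.

4 semitones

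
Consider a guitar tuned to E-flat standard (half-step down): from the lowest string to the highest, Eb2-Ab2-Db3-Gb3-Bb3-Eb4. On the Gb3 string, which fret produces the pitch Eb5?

21

Eb5 is 21 semitones above the open Gb3 (Gb–G–Ab–A–…–Db–D–Eb), so it sits at fret 21.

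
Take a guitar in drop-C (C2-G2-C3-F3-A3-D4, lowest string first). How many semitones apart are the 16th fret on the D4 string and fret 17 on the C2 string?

25 semitones

D4 at fret 16 → F#5 (MIDI 78); C2 at fret 17 → F3 (MIDI 53).
78 − 53 = 25, so the two pitches are 25 semitones apart, with F#5 the higher.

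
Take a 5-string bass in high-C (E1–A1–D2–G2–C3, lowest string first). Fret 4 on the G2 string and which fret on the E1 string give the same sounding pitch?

19

G2 at fret 4 is G2 + 4 semitones = B2.
The open E1 string is 15 semitones below the open G2, so the same pitch on the E1 string lies at fret 4 + 15 = 19.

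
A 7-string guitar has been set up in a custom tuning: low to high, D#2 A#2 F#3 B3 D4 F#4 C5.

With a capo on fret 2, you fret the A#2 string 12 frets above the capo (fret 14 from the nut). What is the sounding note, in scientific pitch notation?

C4

The capo raises the open A#2 by 2 semitones to C3; fretting 12 more gives A#2 + 2 + 12 = A#2 + 14 semitones = C4.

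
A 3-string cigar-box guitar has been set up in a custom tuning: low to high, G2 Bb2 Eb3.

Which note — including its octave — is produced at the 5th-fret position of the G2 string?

C3

Each fret is one semitone, so G2 + 5 = C3.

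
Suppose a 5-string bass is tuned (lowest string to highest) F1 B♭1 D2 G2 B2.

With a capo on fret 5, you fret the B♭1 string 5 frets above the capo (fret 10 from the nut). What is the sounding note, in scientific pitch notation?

The capo raises the open B♭1 by 5 semitones to E♭2; fretting 5 more gives B♭1 + 5 + 5 = B♭1 + 10 semitones = A♭2.
(Also written G♯.)

A♭2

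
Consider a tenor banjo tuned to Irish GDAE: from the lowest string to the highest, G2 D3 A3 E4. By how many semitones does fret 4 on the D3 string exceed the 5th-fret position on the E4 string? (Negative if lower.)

D3 at fret 4 → F♯3 (MIDI 54); E4 at fret 5 → A4 (MIDI 69).
54 − 69 = -15, so the two pitches are 15 semitones apart.

-15 semitones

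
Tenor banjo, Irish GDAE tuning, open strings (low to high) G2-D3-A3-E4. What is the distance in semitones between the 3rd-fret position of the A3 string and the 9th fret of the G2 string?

A3 at fret 3 → C4 (MIDI 60); G2 at fret 9 → E3 (MIDI 52).
60 − 52 = 8, so the two pitches are 8 semitones apart, with C4 the higher.

8 semitones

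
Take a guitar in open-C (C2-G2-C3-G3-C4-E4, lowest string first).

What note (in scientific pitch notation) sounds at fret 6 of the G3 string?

The open G3 string plus 6 semitones: G–G#–A–A#–B–C–C#.
The walk passes from B into C once, so the octave number goes from 3 to 4.
(Equivalently spelled Db4.)

C#4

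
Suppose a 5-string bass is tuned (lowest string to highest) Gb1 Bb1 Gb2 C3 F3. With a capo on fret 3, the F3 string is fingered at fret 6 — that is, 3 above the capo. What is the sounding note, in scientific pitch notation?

B3

The capo raises the open F3 by 3 semitones to Ab3; fretting 3 more gives F3 + 3 + 3 = F3 + 6 semitones = B3.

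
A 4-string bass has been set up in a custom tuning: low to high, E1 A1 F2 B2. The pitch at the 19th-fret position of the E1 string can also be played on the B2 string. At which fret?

E1 at fret 19 is E1 + 19 semitones = B2.
The open B2 string is 19 semitones above the open E1, so the same pitch on the B2 string lies at fret 19 − 19 = 0.

0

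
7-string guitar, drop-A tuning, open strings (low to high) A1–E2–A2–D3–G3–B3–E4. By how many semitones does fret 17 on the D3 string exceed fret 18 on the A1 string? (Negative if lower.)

16 semitones

D3 at fret 17 → G4 (MIDI 67); A1 at fret 18 → D#3 (MIDI 51).
67 − 51 = 16, so the two pitches are 16 semitones apart.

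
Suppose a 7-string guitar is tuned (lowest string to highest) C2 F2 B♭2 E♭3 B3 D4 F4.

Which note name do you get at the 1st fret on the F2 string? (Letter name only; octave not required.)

G♭

The open F2 string plus 1 semitone: F–Gb.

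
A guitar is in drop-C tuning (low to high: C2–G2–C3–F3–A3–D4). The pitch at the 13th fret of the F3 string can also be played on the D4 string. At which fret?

F3 at fret 13 is F3 + 13 semitones = F♯4.
The open D4 string is 9 semitones above the open F3, so the same pitch on the D4 string lies at fret 13 − 9 = 4.

4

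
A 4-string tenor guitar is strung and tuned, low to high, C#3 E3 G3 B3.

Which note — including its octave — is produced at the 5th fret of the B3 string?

The open B3 string plus 5 semitones: B–C–C#–D–D#–E.
The walk passes from B into C once, so the octave number goes from 3 to 4.

E4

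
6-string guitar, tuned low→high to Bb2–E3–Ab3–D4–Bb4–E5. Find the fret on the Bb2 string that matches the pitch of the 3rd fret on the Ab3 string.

Fret 3 on Ab3 is MIDI 56 + 3 = 59 (B3). On the Bb2 string (open MIDI 46), that pitch is 59 − 46 = fret 13.

13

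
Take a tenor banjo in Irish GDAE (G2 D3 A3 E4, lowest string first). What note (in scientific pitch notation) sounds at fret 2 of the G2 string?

A2

Each fret is one semitone, so G2 + 2 = A2.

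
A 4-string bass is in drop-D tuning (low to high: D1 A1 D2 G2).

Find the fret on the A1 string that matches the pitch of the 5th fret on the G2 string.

Fret 5 on G2 is MIDI 43 + 5 = 48 (C3). On the A1 string (open MIDI 33), that pitch is 48 − 33 = fret 15.

15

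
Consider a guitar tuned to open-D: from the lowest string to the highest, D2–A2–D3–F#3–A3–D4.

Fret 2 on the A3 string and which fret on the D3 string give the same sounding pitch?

9

Fret 2 on A3 is MIDI 57 + 2 = 59 (B3). On the D3 string (open MIDI 50), that pitch is 59 − 50 = fret 9.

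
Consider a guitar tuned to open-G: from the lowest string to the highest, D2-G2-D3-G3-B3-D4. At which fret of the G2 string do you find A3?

A3 is 14 semitones above the open G2 (G–G#–A–A#–…–G–G#–A), so it sits at fret 14.

14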